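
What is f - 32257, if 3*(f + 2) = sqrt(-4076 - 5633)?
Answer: -32259 + I*sqrt(9709)/3 ≈ -32259.0 + 32.845*I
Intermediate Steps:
f = -2 + I*sqrt(9709)/3 (f = -2 + sqrt(-4076 - 5633)/3 = -2 + sqrt(-9709)/3 = -2 + (I*sqrt(9709))/3 = -2 + I*sqrt(9709)/3 ≈ -2.0 + 32.845*I)
f - 32257 = (-2 + I*sqrt(9709)/3) - 32257 = -32259 + I*sqrt(9709)/3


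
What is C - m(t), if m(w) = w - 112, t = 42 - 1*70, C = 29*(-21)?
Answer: -469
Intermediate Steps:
C = -609
t = -28 (t = 42 - 70 = -28)
m(w) = -112 + w
C - m(t) = -609 - (-112 - 28) = -609 - 1*(-140) = -609 + 140 = -469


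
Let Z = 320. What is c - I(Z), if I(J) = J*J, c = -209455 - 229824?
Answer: -541679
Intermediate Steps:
c = -439279
I(J) = J**2
c - I(Z) = -439279 - 1*320**2 = -439279 - 1*102400 = -439279 - 102400 = -541679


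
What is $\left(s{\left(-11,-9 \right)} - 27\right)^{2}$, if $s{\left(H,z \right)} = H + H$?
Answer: $2401$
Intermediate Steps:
$s{\left(H,z \right)} = 2 H$
$\left(s{\left(-11,-9 \right)} - 27\right)^{2} = \left(2 \left(-11\right) - 27\right)^{2} = \left(-22 - 27\right)^{2} = \left(-49\right)^{2} = 2401$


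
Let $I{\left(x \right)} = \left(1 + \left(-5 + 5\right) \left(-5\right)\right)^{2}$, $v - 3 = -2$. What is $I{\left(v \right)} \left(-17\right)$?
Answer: $-17$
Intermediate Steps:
$v = 1$ ($v = 3 - 2 = 1$)
$I{\left(x \right)} = 1$ ($I{\left(x \right)} = \left(1 + 0 \left(-5\right)\right)^{2} = \left(1 + 0\right)^{2} = 1^{2} = 1$)
$I{\left(v \right)} \left(-17\right) = 1 \left(-17\right) = -17$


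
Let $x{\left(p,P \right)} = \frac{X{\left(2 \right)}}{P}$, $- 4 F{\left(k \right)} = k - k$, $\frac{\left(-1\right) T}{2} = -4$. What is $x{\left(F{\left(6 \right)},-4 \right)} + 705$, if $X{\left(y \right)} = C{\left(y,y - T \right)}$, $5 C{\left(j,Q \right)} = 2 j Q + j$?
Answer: $\frac{7061}{10} \approx 706.1$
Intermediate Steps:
$T = 8$ ($T = \left(-2\right) \left(-4\right) = 8$)
$F{\left(k \right)} = 0$ ($F{\left(k \right)} = - \frac{k - k}{4} = \left(- \frac{1}{4}\right) 0 = 0$)
$C{\left(j,Q \right)} = \frac{j}{5} + \frac{2 Q j}{5}$ ($C{\left(j,Q \right)} = \frac{2 j Q + j}{5} = \frac{2 Q j + j}{5} = \frac{j + 2 Q j}{5} = \frac{j}{5} + \frac{2 Q j}{5}$)
$X{\left(y \right)} = \frac{y \left(-15 + 2 y\right)}{5}$ ($X{\left(y \right)} = \frac{y \left(1 + 2 \left(y - 8\right)\right)}{5} = \frac{y \left(1 + 2 \left(-8 + y\right)\right)}{5} = \frac{y \left(1 + \left(-16 + 2 y\right)\right)}{5} = \frac{y \left(-15 + 2 y\right)}{5}$)
$x{\left(p,P \right)} = - \frac{22}{5 P}$ ($x{\left(p,P \right)} = \frac{\frac{1}{5} \cdot 2 \left(-15 + 2 \cdot 2\right)}{P} = \frac{\frac{1}{5} \cdot 2 \left(-15 + 4\right)}{P} = \frac{\frac{1}{5} \cdot 2 \left(-11\right)}{P} = - \frac{22}{5 P}$)
$x{\left(F{\left(6 \right)},-4 \right)} + 705 = - \frac{22}{5 \left(-4\right)} + 705 = \left(- \frac{22}{5}\right) \left(- \frac{1}{4}\right) + 705 = \frac{11}{10} + 705 = \frac{7061}{10}$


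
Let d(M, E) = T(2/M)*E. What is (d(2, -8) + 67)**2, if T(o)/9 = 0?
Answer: 4489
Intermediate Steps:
T(o) = 0 (T(o) = 9*0 = 0)
d(M, E) = 0 (d(M, E) = 0*E = 0)
(d(2, -8) + 67)**2 = (0 + 67)**2 = 67**2 = 4489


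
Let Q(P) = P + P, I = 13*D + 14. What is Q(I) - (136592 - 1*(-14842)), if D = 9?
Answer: -151172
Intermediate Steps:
I = 131 (I = 13*9 + 14 = 117 + 14 = 131)
Q(P) = 2*P
Q(I) - (136592 - 1*(-14842)) = 2*131 - (136592 - 1*(-14842)) = 262 - (136592 + 14842) = 262 - 1*151434 = 262 - 151434 = -151172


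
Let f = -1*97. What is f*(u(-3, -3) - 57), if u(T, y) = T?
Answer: 5820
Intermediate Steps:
f = -97
f*(u(-3, -3) - 57) = -97*(-3 - 57) = -97*(-60) = 5820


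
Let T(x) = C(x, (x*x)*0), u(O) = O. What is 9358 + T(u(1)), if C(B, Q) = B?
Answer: 9359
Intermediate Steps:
T(x) = x
9358 + T(u(1)) = 9358 + 1 = 9359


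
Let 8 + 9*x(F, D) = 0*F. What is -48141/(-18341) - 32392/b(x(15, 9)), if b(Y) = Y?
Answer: 668412522/18341 ≈ 36444.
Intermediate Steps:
x(F, D) = -8/9 (x(F, D) = -8/9 + (0*F)/9 = -8/9 + (1/9)*0 = -8/9 + 0 = -8/9)
-48141/(-18341) - 32392/b(x(15, 9)) = -48141/(-18341) - 32392/(-8/9) = -48141*(-1/18341) - 32392*(-9/8) = 48141/18341 + 36441 = 668412522/18341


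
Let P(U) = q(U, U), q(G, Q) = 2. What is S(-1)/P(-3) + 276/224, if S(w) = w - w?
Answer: 69/56 ≈ 1.2321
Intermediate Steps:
S(w) = 0
P(U) = 2
S(-1)/P(-3) + 276/224 = 0/2 + 276/224 = 0*(1/2) + 276*(1/224) = 0 + 69/56 = 69/56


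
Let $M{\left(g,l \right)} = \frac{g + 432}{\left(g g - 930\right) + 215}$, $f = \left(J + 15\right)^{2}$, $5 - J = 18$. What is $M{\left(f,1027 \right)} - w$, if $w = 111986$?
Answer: $- \frac{78278650}{699} \approx -1.1199 \cdot 10^{5}$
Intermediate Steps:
$J = -13$ ($J = 5 - 18 = -13$)
$f = 4$ ($f = \left(-13 + 15\right)^{2} = 2^{2} = 4$)
$M{\left(g,l \right)} = \frac{432 + g}{-715 + g^{2}}$ ($M{\left(g,l \right)} = \frac{432 + g}{\left(g^{2} - 930\right) + 215} = \frac{432 + g}{\left(-930 + g^{2}\right) + 215} = \frac{432 + g}{-715 + g^{2}}$)
$M{\left(f,1027 \right)} - w = \frac{432 + 4}{-715 + 4^{2}} - 111986 = \frac{1}{-715 + 16} \cdot 436 - 111986 = \frac{1}{-699} \cdot 436 - 111986 = \left(- \frac{1}{699}\right) 436 - 111986 = - \frac{436}{699} - 111986 = - \frac{78278650}{699}$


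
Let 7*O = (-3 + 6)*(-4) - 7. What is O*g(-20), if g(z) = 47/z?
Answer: 893/140 ≈ 6.3786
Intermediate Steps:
O = -19/7 (O = ((-3 + 6)*(-4) - 7)/7 = (3*(-4) - 7)/7 = (-12 - 7)/7 = (1/7)*(-19) = -19/7 ≈ -2.7143)
O*g(-20) = -893/(7*(-20)) = -893*(-1)/(7*20) = -19/7*(-47/20) = 893/140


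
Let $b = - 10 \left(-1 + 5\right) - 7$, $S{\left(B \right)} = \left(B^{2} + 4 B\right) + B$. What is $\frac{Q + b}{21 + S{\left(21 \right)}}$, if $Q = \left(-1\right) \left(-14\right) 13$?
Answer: $\frac{5}{21} \approx 0.2381$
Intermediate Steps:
$Q = 182$ ($Q = 14 \cdot 13 = 182$)
$S{\left(B \right)} = B^{2} + 5 B$
$b = -47$ ($b = \left(-10\right) 4 - 7 = -40 - 7 = -47$)
$\frac{Q + b}{21 + S{\left(21 \right)}} = \frac{182 - 47}{21 + 21 \left(5 + 21\right)} = \frac{135}{21 + 21 \cdot 26} = \frac{135}{21 + 546} = \frac{135}{567} = 135 \cdot \frac{1}{567} = \frac{5}{21}$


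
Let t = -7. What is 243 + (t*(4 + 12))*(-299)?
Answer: 33731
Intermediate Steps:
243 + (t*(4 + 12))*(-299) = 243 - 7*(4 + 12)*(-299) = 243 - 7*16*(-299) = 243 - 112*(-299) = 243 + 33488 = 33731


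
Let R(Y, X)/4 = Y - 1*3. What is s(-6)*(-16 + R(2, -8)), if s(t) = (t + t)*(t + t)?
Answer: -2880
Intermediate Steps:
R(Y, X) = -12 + 4*Y (R(Y, X) = 4*(Y - 1*3) = 4*(Y - 3) = 4*(-3 + Y) = -12 + 4*Y)
s(t) = 4*t**2 (s(t) = (2*t)*(2*t) = 4*t**2)
s(-6)*(-16 + R(2, -8)) = (4*(-6)**2)*(-16 + (-12 + 4*2)) = (4*36)*(-16 + (-12 + 8)) = 144*(-16 - 4) = 144*(-20) = -2880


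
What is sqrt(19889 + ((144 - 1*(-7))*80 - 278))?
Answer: sqrt(31691) ≈ 178.02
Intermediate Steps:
sqrt(19889 + ((144 - 1*(-7))*80 - 278)) = sqrt(19889 + ((144 + 7)*80 - 278)) = sqrt(19889 + (151*80 - 278)) = sqrt(19889 + (12080 - 278)) = sqrt(19889 + 11802) = sqrt(31691)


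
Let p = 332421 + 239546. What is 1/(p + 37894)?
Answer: 1/609861 ≈ 1.6397e-6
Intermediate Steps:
p = 571967
1/(p + 37894) = 1/(571967 + 37894) = 1/609861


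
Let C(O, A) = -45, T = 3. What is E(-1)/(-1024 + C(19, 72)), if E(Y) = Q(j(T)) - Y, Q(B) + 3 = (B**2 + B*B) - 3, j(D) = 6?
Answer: -67/1069 ≈ -0.062675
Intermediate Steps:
Q(B) = -6 + 2*B**2 (Q(B) = -3 + ((B**2 + B*B) - 3) = -3 + ((B**2 + B**2) - 3) = -3 + (2*B**2 - 3) = -3 + (-3 + 2*B**2) = -6 + 2*B**2)
E(Y) = 66 - Y (E(Y) = (-6 + 2*6**2) - Y = (-6 + 2*36) - Y = (-6 + 72) - Y = 66 - Y)
E(-1)/(-1024 + C(19, 72)) = (66 - 1*(-1))/(-1024 - 45) = (66 + 1)/(-1069) = -1/1069*67 = -67/1069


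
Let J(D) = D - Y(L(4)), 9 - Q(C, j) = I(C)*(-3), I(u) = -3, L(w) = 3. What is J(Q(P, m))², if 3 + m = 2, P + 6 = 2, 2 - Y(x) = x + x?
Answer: 16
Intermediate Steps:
Y(x) = 2 - 2*x (Y(x) = 2 - (x + x) = 2 - 2*x)
P = -4 (P = -6 + 2 = -4)
m = -1 (m = -3 + 2 = -1)
Q(C, j) = 0 (Q(C, j) = 9 - (-3)*(-3) = 9 - 1*9 = 9 - 9 = 0)
J(D) = 4 + D (J(D) = D - (2 - 2*3) = D - (2 - 6) = D - 1*(-4) = D + 4 = 4 + D)
J(Q(P, m))² = (4 + 0)² = 4² = 16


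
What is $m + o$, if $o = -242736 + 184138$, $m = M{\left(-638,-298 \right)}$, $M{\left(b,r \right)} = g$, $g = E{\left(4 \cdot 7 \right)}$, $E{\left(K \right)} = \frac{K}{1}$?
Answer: $-58570$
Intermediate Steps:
$E{\left(K \right)} = K$ ($E{\left(K \right)} = K 1 = K$)
$g = 28$ ($g = 4 \cdot 7 = 28$)
$M{\left(b,r \right)} = 28$
$m = 28$
$o = -58598$
$m + o = 28 - 58598 = -58570$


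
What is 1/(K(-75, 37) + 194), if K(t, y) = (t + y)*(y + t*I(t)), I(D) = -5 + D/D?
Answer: -1/12612 ≈ -7.9290e-5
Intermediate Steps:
I(D) = -4 (I(D) = -5 + 1 = -4)
K(t, y) = (t + y)*(y - 4*t) (K(t, y) = (t + y)*(y + t*(-4)) = (t + y)*(y - 4*t))
1/(K(-75, 37) + 194) = 1/((37**2 - 4*(-75)**2 - 3*(-75)*37) + 194) = 1/((1369 - 4*5625 + 8325) + 194) = 1/((1369 - 22500 + 8325) + 194) = 1/(-12806 + 194) = 1/(-12612) = -1/12612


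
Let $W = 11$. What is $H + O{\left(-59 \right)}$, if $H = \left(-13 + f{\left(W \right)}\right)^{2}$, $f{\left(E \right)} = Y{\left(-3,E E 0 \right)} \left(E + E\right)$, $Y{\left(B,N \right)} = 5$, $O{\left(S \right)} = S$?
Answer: $9350$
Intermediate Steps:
$f{\left(E \right)} = 10 E$ ($f{\left(E \right)} = 5 \left(E + E\right) = 5 \cdot 2 E = 10 E$)
$H = 9409$ ($H = \left(-13 + 10 \cdot 11\right)^{2} = \left(-13 + 110\right)^{2} = 97^{2} = 9409$)
$H + O{\left(-59 \right)} = 9409 - 59 = 9350$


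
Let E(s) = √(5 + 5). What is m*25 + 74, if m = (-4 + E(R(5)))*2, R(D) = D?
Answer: -126 + 50*√10 ≈ 32.114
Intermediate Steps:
E(s) = √10
m = -8 + 2*√10 (m = (-4 + √10)*2 = -8 + 2*√10 ≈ -1.6754)
m*25 + 74 = (-8 + 2*√10)*25 + 74 = (-200 + 50*√10) + 74 = -126 + 50*√10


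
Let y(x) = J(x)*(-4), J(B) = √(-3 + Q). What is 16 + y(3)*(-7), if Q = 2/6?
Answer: 16 + 56*I*√6/3 ≈ 16.0 + 45.724*I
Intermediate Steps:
Q = ⅓ (Q = 2*(⅙) = ⅓ ≈ 0.33333)
J(B) = 2*I*√6/3 (J(B) = √(-3 + ⅓) = √(-8/3) = 2*I*√6/3)
y(x) = -8*I*√6/3 (y(x) = (2*I*√6/3)*(-4) = -8*I*√6/3)
16 + y(3)*(-7) = 16 - 8*I*√6/3*(-7) = 16 + 56*I*√6/3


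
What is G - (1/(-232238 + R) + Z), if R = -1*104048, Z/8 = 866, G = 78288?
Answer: 23997368961/336286 ≈ 71360.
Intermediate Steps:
Z = 6928 (Z = 8*866 = 6928)
R = -104048
G - (1/(-232238 + R) + Z) = 78288 - (1/(-232238 - 104048) + 6928) = 78288 - (1/(-336286) + 6928) = 78288 - (-1/336286 + 6928) = 78288 - 1*2329789407/336286 = 78288 - 2329789407/336286 = 23997368961/336286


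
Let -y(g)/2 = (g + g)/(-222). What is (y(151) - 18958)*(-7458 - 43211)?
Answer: 106609400084/111 ≈ 9.6045e+8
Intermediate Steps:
y(g) = 2*g/111 (y(g) = -2*(g + g)/(-222) = -2*2*g*(-1)/222 = -(-2)*g/111 = 2*g/111)
(y(151) - 18958)*(-7458 - 43211) = ((2/111)*151 - 18958)*(-7458 - 43211) = (302/111 - 18958)*(-50669) = -2104036/111*(-50669) = 106609400084/111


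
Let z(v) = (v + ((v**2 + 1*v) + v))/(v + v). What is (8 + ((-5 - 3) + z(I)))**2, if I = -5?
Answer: 1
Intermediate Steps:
z(v) = (v**2 + 3*v)/(2*v) (z(v) = (v + ((v**2 + v) + v))/((2*v)) = (v + ((v + v**2) + v))*(1/(2*v)) = (v + (v**2 + 2*v))*(1/(2*v)) = (v**2 + 3*v)*(1/(2*v)) = (v**2 + 3*v)/(2*v))
(8 + ((-5 - 3) + z(I)))**2 = (8 + ((-5 - 3) + (3/2 + (1/2)*(-5))))**2 = (8 + (-8 + (3/2 - 5/2)))**2 = (8 + (-8 - 1))**2 = (8 - 9)**2 = (-1)**2 = 1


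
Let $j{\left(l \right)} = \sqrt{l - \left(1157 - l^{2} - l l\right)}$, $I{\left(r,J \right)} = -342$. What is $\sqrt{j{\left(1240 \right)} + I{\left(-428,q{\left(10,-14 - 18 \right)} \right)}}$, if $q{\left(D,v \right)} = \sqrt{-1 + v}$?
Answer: $\sqrt{-342 + \sqrt{3075283}} \approx 37.572$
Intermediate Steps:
$j{\left(l \right)} = \sqrt{-1157 + l + 2 l^{2}}$ ($j{\left(l \right)} = \sqrt{l + \left(\left(l^{2} + l^{2}\right) - 1157\right)} = \sqrt{l + \left(2 l^{2} - 1157\right)} = \sqrt{l + \left(-1157 + 2 l^{2}\right)} = \sqrt{-1157 + l + 2 l^{2}}$)
$\sqrt{j{\left(1240 \right)} + I{\left(-428,q{\left(10,-14 - 18 \right)} \right)}} = \sqrt{\sqrt{-1157 + 1240 + 2 \cdot 1240^{2}} - 342} = \sqrt{\sqrt{-1157 + 1240 + 2 \cdot 1537600} - 342} = \sqrt{\sqrt{-1157 + 1240 + 3075200} - 342} = \sqrt{\sqrt{3075283} - 342} = \sqrt{-342 + \sqrt{3075283}}$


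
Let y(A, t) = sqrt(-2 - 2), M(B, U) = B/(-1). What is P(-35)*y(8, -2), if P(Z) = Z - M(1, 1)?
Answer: -68*I ≈ -68.0*I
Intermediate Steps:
M(B, U) = -B (M(B, U) = B*(-1) = -B)
y(A, t) = 2*I (y(A, t) = sqrt(-4) = 2*I)
P(Z) = 1 + Z (P(Z) = Z - (-1) = Z - 1*(-1) = Z + 1 = 1 + Z)
P(-35)*y(8, -2) = (1 - 35)*(2*I) = -68*I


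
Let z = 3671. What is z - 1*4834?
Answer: -1163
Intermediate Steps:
z - 1*4834 = 3671 - 1*4834 = 3671 - 4834 = -1163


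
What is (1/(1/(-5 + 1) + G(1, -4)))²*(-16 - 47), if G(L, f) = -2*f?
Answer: -1008/961 ≈ -1.0489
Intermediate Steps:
(1/(1/(-5 + 1) + G(1, -4)))²*(-16 - 47) = (1/(1/(-5 + 1) - 2*(-4)))²*(-16 - 47) = (1/(1/(-4) + 8))²*(-63) = (1/(-¼ + 8))²*(-63) = (1/(31/4))²*(-63) = (4/31)²*(-63) = (16/961)*(-63) = -1008/961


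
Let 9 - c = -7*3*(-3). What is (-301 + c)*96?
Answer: -34080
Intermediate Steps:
c = -54 (c = 9 - (-7*3)*(-3) = 9 - (-21)*(-3) = 9 - 1*63 = 9 - 63 = -54)
(-301 + c)*96 = (-301 - 54)*96 = -355*96 = -34080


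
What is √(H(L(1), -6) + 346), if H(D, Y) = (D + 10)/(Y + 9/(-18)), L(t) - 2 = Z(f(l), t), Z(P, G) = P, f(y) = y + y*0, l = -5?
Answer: 2*√14573/13 ≈ 18.572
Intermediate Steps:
f(y) = y (f(y) = y + 0 = y)
L(t) = -3 (L(t) = 2 - 5 = -3)
H(D, Y) = (10 + D)/(-½ + Y) (H(D, Y) = (10 + D)/(Y + 9*(-1/18)) = (10 + D)/(Y - ½) = (10 + D)/(-½ + Y))
√(H(L(1), -6) + 346) = √(2*(10 - 3)/(-1 + 2*(-6)) + 346) = √(2*7/(-1 - 12) + 346) = √(2*7/(-13) + 346) = √(2*(-1/13)*7 + 346) = √(-14/13 + 346) = √(4484/13) = 2*√14573/13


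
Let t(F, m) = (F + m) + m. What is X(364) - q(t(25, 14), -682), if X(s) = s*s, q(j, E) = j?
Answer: 132443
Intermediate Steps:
t(F, m) = F + 2*m
X(s) = s**2
X(364) - q(t(25, 14), -682) = 364**2 - (25 + 2*14) = 132496 - (25 + 28) = 132496 - 1*53 = 132496 - 53 = 132443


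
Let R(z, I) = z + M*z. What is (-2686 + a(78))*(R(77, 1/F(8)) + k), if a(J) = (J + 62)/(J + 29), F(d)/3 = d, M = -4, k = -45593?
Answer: 13163493888/107 ≈ 1.2302e+8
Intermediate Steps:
F(d) = 3*d
R(z, I) = -3*z (R(z, I) = z - 4*z = -3*z)
a(J) = (62 + J)/(29 + J)
(-2686 + a(78))*(R(77, 1/F(8)) + k) = (-2686 + (62 + 78)/(29 + 78))*(-3*77 - 45593) = (-2686 + 140/107)*(-231 - 45593) = (-2686 + (1/107)*140)*(-45824) = (-2686 + 140/107)*(-45824) = -287262/107*(-45824) = 13163493888/107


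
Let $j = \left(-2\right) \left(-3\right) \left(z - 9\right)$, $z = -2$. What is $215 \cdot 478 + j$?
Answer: $102704$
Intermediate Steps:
$j = -66$ ($j = \left(-2\right) \left(-3\right) \left(-2 - 9\right) = 6 \left(-11\right) = -66$)
$215 \cdot 478 + j = 215 \cdot 478 - 66 = 102770 - 66 = 102704$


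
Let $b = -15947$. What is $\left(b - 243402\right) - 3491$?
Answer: $-262840$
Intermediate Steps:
$\left(b - 243402\right) - 3491 = \left(-15947 - 243402\right) - 3491 = -259349 - 3491 = -262840$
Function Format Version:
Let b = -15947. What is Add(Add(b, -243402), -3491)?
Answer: -262840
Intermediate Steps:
Add(Add(b, -243402), -3491) = Add(Add(-15947, -243402), -3491) = Add(-259349, -3491) = -262840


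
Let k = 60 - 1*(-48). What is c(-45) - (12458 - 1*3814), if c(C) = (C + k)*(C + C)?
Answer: -14314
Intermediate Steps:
k = 108 (k = 60 + 48 = 108)
c(C) = 2*C*(108 + C) (c(C) = (C + 108)*(C + C) = (108 + C)*(2*C) = 2*C*(108 + C))
c(-45) - (12458 - 1*3814) = 2*(-45)*(108 - 45) - (12458 - 1*3814) = 2*(-45)*63 - (12458 - 3814) = -5670 - 1*8644 = -5670 - 8644 = -14314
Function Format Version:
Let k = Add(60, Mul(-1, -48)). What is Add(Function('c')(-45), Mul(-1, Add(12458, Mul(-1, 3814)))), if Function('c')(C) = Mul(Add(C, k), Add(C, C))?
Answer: -14314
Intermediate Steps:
k = 108 (k = Add(60, 48) = 108)
Function('c')(C) = Mul(2, C, Add(108, C)) (Function('c')(C) = Mul(Add(C, 108), Add(C, C)) = Mul(Add(108, C), Mul(2, C)) = Mul(2, C, Add(108, C)))
Add(Function('c')(-45), Mul(-1, Add(12458, Mul(-1, 3814)))) = Add(Mul(2, -45, Add(108, -45)), Mul(-1, Add(12458, Mul(-1, 3814)))) = Add(Mul(2, -45, 63), Mul(-1, Add(12458, -3814))) = Add(-5670, Mul(-1, 8644)) = Add(-5670, -8644) = -14314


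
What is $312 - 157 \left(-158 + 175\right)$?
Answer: $-2357$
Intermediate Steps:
$312 - 157 \left(-158 + 175\right) = 312 - 2669 = -2357$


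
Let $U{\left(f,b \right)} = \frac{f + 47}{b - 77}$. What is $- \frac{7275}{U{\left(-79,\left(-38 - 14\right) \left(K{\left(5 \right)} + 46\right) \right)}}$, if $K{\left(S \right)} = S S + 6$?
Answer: $- \frac{29689275}{32} \approx -9.2779 \cdot 10^{5}$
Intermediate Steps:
$K{\left(S \right)} = 6 + S^{2}$ ($K{\left(S \right)} = S^{2} + 6 = 6 + S^{2}$)
$U{\left(f,b \right)} = \frac{47 + f}{-77 + b}$
$- \frac{7275}{U{\left(-79,\left(-38 - 14\right) \left(K{\left(5 \right)} + 46\right) \right)}} = - \frac{7275}{\frac{1}{-77 + \left(-38 - 14\right) \left(\left(6 + 5^{2}\right) + 46\right)} \left(47 - 79\right)} = - \frac{7275}{\frac{1}{-77 - 52 \left(\left(6 + 25\right) + 46\right)} \left(-32\right)} = - \frac{7275}{\frac{1}{-77 - 52 \left(31 + 46\right)} \left(-32\right)} = - \frac{7275}{\frac{1}{-77 - 4004} \left(-32\right)} = - \frac{7275}{\frac{1}{-4081} \left(-32\right)} = - \frac{7275}{\left(- \frac{1}{4081}\right) \left(-32\right)} = - \frac{7275}{\frac{32}{4081}} = \left(-7275\right) \frac{4081}{32} = - \frac{29689275}{32}$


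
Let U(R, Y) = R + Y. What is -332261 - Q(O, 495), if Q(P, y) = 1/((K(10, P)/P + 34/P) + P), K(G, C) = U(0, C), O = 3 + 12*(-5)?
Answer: -1071873929/3226 ≈ -3.3226e+5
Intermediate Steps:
O = -57 (O = 3 - 60 = -57)
K(G, C) = C (K(G, C) = 0 + C = C)
Q(P, y) = 1/(1 + P + 34/P) (Q(P, y) = 1/((P/P + 34/P) + P) = 1/((1 + 34/P) + P) = 1/(1 + P + 34/P))
-332261 - Q(O, 495) = -332261 - (-57)/(34 - 57 + (-57)**2) = -332261 - (-57)/(34 - 57 + 3249) = -332261 - (-57)/3226 = -332261 - 1*(-57/3226) = -332261 + 57/3226 = -1071873929/3226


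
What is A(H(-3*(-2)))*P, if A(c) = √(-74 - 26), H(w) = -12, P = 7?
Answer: 70*I ≈ 70.0*I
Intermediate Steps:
A(c) = 10*I (A(c) = √(-100) = 10*I)
A(H(-3*(-2)))*P = (10*I)*7 = 70*I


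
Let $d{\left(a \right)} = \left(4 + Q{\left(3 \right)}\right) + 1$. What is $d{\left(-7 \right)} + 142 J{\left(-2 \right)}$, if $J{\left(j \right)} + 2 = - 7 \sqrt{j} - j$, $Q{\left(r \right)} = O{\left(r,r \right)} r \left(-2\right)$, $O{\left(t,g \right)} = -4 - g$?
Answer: $47 - 994 i \sqrt{2} \approx 47.0 - 1405.7 i$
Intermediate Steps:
$Q{\left(r \right)} = - 2 r \left(-4 - r\right)$ ($Q{\left(r \right)} = \left(-4 - r\right) r \left(-2\right) = r \left(-4 - r\right) \left(-2\right) = - 2 r \left(-4 - r\right)$)
$d{\left(a \right)} = 47$ ($d{\left(a \right)} = \left(4 + 2 \cdot 3 \left(4 + 3\right)\right) + 1 = \left(4 + 2 \cdot 3 \cdot 7\right) + 1 = \left(4 + 42\right) + 1 = 46 + 1 = 47$)
$J{\left(j \right)} = -2 - j - 7 \sqrt{j}$ ($J{\left(j \right)} = -2 - \left(j + 7 \sqrt{j}\right) = -2 - j - 7 \sqrt{j}$)
$d{\left(-7 \right)} + 142 J{\left(-2 \right)} = 47 + 142 \left(-2 - -2 - 7 \sqrt{-2}\right) = 47 + 142 \left(-2 + 2 - 7 i \sqrt{2}\right) = 47 + 142 \left(- 7 i \sqrt{2}\right) = 47 - 994 i \sqrt{2}$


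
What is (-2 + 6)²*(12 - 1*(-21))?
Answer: 528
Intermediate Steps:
(-2 + 6)²*(12 - 1*(-21)) = 4²*(12 + 21) = 16*33 = 528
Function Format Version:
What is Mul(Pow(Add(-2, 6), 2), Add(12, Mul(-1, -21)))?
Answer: 528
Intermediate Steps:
Mul(Pow(Add(-2, 6), 2), Add(12, Mul(-1, -21))) = Mul(Pow(4, 2), Add(12, 21)) = Mul(16, 33) = 528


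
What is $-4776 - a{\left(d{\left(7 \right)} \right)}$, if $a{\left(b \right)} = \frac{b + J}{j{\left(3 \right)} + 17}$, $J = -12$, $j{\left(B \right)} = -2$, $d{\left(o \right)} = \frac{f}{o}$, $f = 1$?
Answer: $- \frac{501397}{105} \approx -4775.2$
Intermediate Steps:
$d{\left(o \right)} = \frac{1}{o}$ ($d{\left(o \right)} = 1 \frac{1}{o} = \frac{1}{o}$)
$a{\left(b \right)} = - \frac{4}{5} + \frac{b}{15}$ ($a{\left(b \right)} = \frac{b - 12}{-2 + 17} = \frac{-12 + b}{15} = \left(-12 + b\right) \frac{1}{15} = - \frac{4}{5} + \frac{b}{15}$)
$-4776 - a{\left(d{\left(7 \right)} \right)} = -4776 - \left(- \frac{4}{5} + \frac{1}{15 \cdot 7}\right) = -4776 - \left(- \frac{4}{5} + \frac{1}{15} \cdot \frac{1}{7}\right) = -4776 - \left(- \frac{4}{5} + \frac{1}{105}\right) = -4776 - - \frac{83}{105} = -4776 + \frac{83}{105} = - \frac{501397}{105}$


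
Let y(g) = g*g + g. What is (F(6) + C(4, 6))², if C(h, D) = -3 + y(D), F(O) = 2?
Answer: 1681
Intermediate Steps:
y(g) = g + g² (y(g) = g² + g = g + g²)
C(h, D) = -3 + D*(1 + D)
(F(6) + C(4, 6))² = (2 + (-3 + 6*(1 + 6)))² = (2 + (-3 + 6*7))² = (2 + (-3 + 42))² = (2 + 39)² = 41² = 1681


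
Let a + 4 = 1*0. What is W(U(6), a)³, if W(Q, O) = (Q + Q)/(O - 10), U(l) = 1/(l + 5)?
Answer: -1/456533 ≈ -2.1904e-6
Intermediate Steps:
U(l) = 1/(5 + l)
a = -4 (a = -4 + 1*0 = -4 + 0 = -4)
W(Q, O) = 2*Q/(-10 + O) (W(Q, O) = (2*Q)/(-10 + O) = 2*Q/(-10 + O))
W(U(6), a)³ = (2/((5 + 6)*(-10 - 4)))³ = (2/(11*(-14)))³ = (2*(1/11)*(-1/14))³ = (-1/77)³ = -1/456533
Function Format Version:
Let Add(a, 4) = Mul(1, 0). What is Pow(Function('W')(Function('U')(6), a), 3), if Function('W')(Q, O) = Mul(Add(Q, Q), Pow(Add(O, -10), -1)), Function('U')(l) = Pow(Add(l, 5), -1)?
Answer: Rational(-1, 456533) ≈ -2.1904e-6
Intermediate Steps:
Function('U')(l) = Pow(Add(5, l), -1)
a = -4 (a = Add(-4, Mul(1, 0)) = Add(-4, 0) = -4)
Function('W')(Q, O) = Mul(2, Q, Pow(Add(-10, O), -1)) (Function('W')(Q, O) = Mul(Mul(2, Q), Pow(Add(-10, O), -1)) = Mul(2, Q, Pow(Add(-10, O), -1)))
Pow(Function('W')(Function('U')(6), a), 3) = Pow(Mul(2, Pow(Add(5, 6), -1), Pow(Add(-10, -4), -1)), 3) = Pow(Mul(2, Pow(11, -1), Pow(-14, -1)), 3) = Pow(Mul(2, Rational(1, 11), Rational(-1, 14)), 3) = Pow(Rational(-1, 77), 3) = Rational(-1, 456533)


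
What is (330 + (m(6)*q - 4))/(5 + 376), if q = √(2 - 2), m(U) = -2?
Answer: 326/381 ≈ 0.85564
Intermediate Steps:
q = 0 (q = √0 = 0)
(330 + (m(6)*q - 4))/(5 + 376) = (330 + (-2*0 - 4))/(5 + 376) = (330 + (0 - 4))/381 = (330 - 4)*(1/381) = 326*(1/381) = 326/381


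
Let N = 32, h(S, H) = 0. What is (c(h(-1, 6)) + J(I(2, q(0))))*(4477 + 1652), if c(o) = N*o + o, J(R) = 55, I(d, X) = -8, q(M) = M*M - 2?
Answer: 337095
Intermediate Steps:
q(M) = -2 + M² (q(M) = M² - 2 = -2 + M²)
c(o) = 33*o (c(o) = 32*o + o = 33*o)
(c(h(-1, 6)) + J(I(2, q(0))))*(4477 + 1652) = (33*0 + 55)*(4477 + 1652) = (0 + 55)*6129 = 55*6129 = 337095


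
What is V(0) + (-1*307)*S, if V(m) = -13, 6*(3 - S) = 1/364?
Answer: -2039549/2184 ≈ -933.86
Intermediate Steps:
S = 6551/2184 (S = 3 - ⅙/364 = 3 - ⅙*1/364 = 3 - 1/2184 = 6551/2184 ≈ 2.9995)
V(0) + (-1*307)*S = -13 - 1*307*(6551/2184) = -13 - 307*6551/2184 = -13 - 2011157/2184 = -2039549/2184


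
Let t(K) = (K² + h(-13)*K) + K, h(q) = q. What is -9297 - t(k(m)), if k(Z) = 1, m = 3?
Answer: -9286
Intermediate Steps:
t(K) = K² - 12*K (t(K) = (K² - 13*K) + K = K² - 12*K)
-9297 - t(k(m)) = -9297 - (-12 + 1) = -9297 - (-11) = -9297 - 1*(-11) = -9297 + 11 = -9286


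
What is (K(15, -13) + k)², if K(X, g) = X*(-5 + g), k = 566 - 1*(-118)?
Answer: 171396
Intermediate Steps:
k = 684 (k = 566 + 118 = 684)
(K(15, -13) + k)² = (15*(-5 - 13) + 684)² = (15*(-18) + 684)² = (-270 + 684)² = 414² = 171396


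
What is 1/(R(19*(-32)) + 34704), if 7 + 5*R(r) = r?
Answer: 1/34581 ≈ 2.8918e-5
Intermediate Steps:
R(r) = -7/5 + r/5
1/(R(19*(-32)) + 34704) = 1/((-7/5 + (19*(-32))/5) + 34704) = 1/((-7/5 + (1/5)*(-608)) + 34704) = 1/((-7/5 - 608/5) + 34704) = 1/(-123 + 34704) = 1/34581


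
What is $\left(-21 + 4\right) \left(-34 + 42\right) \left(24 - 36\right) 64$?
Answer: $104448$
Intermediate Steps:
$\left(-21 + 4\right) \left(-34 + 42\right) \left(24 - 36\right) 64 = - 17 \cdot 8 \left(-12\right) 64 = \left(-17\right) \left(-96\right) 64 = 1632 \cdot 64 = 104448$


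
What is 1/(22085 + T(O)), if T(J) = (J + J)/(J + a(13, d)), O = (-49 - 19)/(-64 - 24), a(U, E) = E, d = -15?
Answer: 313/6912571 ≈ 4.5280e-5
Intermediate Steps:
O = 17/22 (O = -68/(-88) = -68*(-1/88) = 17/22 ≈ 0.77273)
T(J) = 2*J/(-15 + J) (T(J) = (J + J)/(J - 15) = (2*J)/(-15 + J) = 2*J/(-15 + J))
1/(22085 + T(O)) = 1/(22085 + 2*(17/22)/(-15 + 17/22)) = 1/(22085 + 2*(17/22)/(-313/22)) = 1/(22085 + 2*(17/22)*(-22/313)) = 1/(22085 - 34/313) = 1/(6912571/313) = 313/6912571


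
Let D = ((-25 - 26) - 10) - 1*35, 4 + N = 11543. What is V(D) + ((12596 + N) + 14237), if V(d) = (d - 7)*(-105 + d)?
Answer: 59075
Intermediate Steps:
N = 11539 (N = -4 + 11543 = 11539)
D = -96 (D = (-51 - 10) - 35 = -61 - 35 = -96)
V(d) = (-105 + d)*(-7 + d) (V(d) = (-7 + d)*(-105 + d) = (-105 + d)*(-7 + d))
V(D) + ((12596 + N) + 14237) = (735 + (-96)² - 112*(-96)) + ((12596 + 11539) + 14237) = (735 + 9216 + 10752) + (24135 + 14237) = 20703 + 38372 = 59075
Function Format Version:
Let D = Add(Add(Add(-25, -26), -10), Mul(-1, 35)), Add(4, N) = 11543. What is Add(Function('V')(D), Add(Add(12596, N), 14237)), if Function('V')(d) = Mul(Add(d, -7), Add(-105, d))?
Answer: 59075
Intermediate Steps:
N = 11539 (N = Add(-4, 11543) = 11539)
D = -96 (D = Add(Add(-51, -10), -35) = Add(-61, -35) = -96)
Function('V')(d) = Mul(Add(-105, d), Add(-7, d)) (Function('V')(d) = Mul(Add(-7, d), Add(-105, d)) = Mul(Add(-105, d), Add(-7, d)))
Add(Function('V')(D), Add(Add(12596, N), 14237)) = Add(Add(735, Pow(-96, 2), Mul(-112, -96)), Add(Add(12596, 11539), 14237)) = Add(Add(735, 9216, 10752), Add(24135, 14237)) = Add(20703, 38372) = 59075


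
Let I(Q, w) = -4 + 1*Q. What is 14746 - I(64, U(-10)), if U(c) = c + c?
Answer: 14686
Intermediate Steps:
U(c) = 2*c
I(Q, w) = -4 + Q
14746 - I(64, U(-10)) = 14746 - (-4 + 64) = 14746 - 1*60 = 14746 - 60 = 14686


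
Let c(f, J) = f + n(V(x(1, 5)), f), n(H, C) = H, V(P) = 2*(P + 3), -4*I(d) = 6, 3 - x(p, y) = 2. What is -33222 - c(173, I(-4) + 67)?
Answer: -33403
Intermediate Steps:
x(p, y) = 1 (x(p, y) = 3 - 1*2 = 3 - 2 = 1)
I(d) = -3/2 (I(d) = -1/4*6 = -3/2)
V(P) = 6 + 2*P (V(P) = 2*(3 + P) = 6 + 2*P)
c(f, J) = 8 + f (c(f, J) = f + (6 + 2*1) = f + (6 + 2) = f + 8 = 8 + f)
-33222 - c(173, I(-4) + 67) = -33222 - (8 + 173) = -33222 - 1*181 = -33222 - 181 = -33403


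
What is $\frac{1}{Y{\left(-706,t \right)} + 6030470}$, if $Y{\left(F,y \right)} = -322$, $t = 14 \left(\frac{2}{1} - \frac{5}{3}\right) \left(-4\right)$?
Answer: $\frac{1}{6030148} \approx 1.6583 \cdot 10^{-7}$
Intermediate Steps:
$t = - \frac{56}{3}$ ($t = 14 \left(2 \cdot 1 - \frac{5}{3}\right) \left(-4\right) = 14 \left(2 - \frac{5}{3}\right) \left(-4\right) = 14 \cdot \frac{1}{3} \left(-4\right) = \frac{14}{3} \left(-4\right) = - \frac{56}{3} \approx -18.667$)
$\frac{1}{Y{\left(-706,t \right)} + 6030470} = \frac{1}{-322 + 6030470} = \frac{1}{6030148}$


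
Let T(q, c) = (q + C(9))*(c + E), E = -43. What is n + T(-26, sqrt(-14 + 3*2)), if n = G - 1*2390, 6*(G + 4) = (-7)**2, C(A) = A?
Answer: -9929/6 - 34*I*sqrt(2) ≈ -1654.8 - 48.083*I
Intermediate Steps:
G = 25/6 (G = -4 + (1/6)*(-7)**2 = -4 + (1/6)*49 = -4 + 49/6 = 25/6 ≈ 4.1667)
T(q, c) = (-43 + c)*(9 + q) (T(q, c) = (q + 9)*(c - 43) = (9 + q)*(-43 + c) = (-43 + c)*(9 + q))
n = -14315/6 (n = 25/6 - 1*2390 = 25/6 - 2390 = -14315/6 ≈ -2385.8)
n + T(-26, sqrt(-14 + 3*2)) = -14315/6 + (-387 - 43*(-26) + 9*sqrt(-14 + 3*2) + sqrt(-14 + 3*2)*(-26)) = -14315/6 + (-387 + 1118 + 9*sqrt(-14 + 6) + sqrt(-14 + 6)*(-26)) = -14315/6 + (-387 + 1118 + 9*sqrt(-8) + sqrt(-8)*(-26)) = -14315/6 + (-387 + 1118 + 9*(2*I*sqrt(2)) + (2*I*sqrt(2))*(-26)) = -14315/6 + (-387 + 1118 + 18*I*sqrt(2) - 52*I*sqrt(2)) = -14315/6 + (731 - 34*I*sqrt(2)) = -9929/6 - 34*I*sqrt(2)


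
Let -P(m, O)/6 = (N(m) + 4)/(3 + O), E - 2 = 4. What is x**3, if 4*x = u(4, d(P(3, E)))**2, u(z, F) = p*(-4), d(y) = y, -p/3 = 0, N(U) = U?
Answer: 0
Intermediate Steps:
E = 6 (E = 2 + 4 = 6)
p = 0 (p = -3*0 = 0)
P(m, O) = -6*(4 + m)/(3 + O) (P(m, O) = -6*(m + 4)/(3 + O) = -6*(4 + m)/(3 + O))
u(z, F) = 0 (u(z, F) = 0*(-4) = 0)
x = 0 (x = (1/4)*0**2 = (1/4)*0 = 0)
x**3 = 0**3 = 0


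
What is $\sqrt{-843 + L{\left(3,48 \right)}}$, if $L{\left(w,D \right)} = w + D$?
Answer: $6 i \sqrt{22} \approx 28.142 i$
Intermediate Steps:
$L{\left(w,D \right)} = D + w$
$\sqrt{-843 + L{\left(3,48 \right)}} = \sqrt{-843 + \left(48 + 3\right)} = \sqrt{-843 + 51} = \sqrt{-792} = 6 i \sqrt{22}$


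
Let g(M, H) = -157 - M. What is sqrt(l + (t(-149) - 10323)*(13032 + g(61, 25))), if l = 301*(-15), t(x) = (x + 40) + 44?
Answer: I*sqrt(133116347) ≈ 11538.0*I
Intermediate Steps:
t(x) = 84 + x (t(x) = (40 + x) + 44 = 84 + x)
l = -4515
sqrt(l + (t(-149) - 10323)*(13032 + g(61, 25))) = sqrt(-4515 + ((84 - 149) - 10323)*(13032 + (-157 - 1*61))) = sqrt(-4515 + (-65 - 10323)*(13032 + (-157 - 61))) = sqrt(-4515 - 10388*(13032 - 218)) = sqrt(-4515 - 10388*12814) = sqrt(-4515 - 133111832) = sqrt(-133116347) = I*sqrt(133116347)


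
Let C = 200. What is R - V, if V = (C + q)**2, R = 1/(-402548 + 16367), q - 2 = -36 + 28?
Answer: -14534308117/386181 ≈ -37636.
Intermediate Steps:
q = -6 (q = 2 + (-36 + 28) = 2 - 8 = -6)
R = -1/386181 (R = 1/(-386181) = -1/386181 ≈ -2.5895e-6)
V = 37636 (V = (200 - 6)**2 = 194**2 = 37636)
R - V = -1/386181 - 1*37636 = -1/386181 - 37636 = -14534308117/386181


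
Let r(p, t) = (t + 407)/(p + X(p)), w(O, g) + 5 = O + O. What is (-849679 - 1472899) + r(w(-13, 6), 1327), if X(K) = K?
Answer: -72000785/31 ≈ -2.3226e+6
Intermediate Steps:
w(O, g) = -5 + 2*O (w(O, g) = -5 + (O + O) = -5 + 2*O)
r(p, t) = (407 + t)/(2*p) (r(p, t) = (t + 407)/(p + p) = (407 + t)/((2*p)) = (407 + t)*(1/(2*p)) = (407 + t)/(2*p))
(-849679 - 1472899) + r(w(-13, 6), 1327) = (-849679 - 1472899) + (407 + 1327)/(2*(-5 + 2*(-13))) = -2322578 + (1/2)*1734/(-5 - 26) = -2322578 + (1/2)*1734/(-31) = -2322578 + (1/2)*(-1/31)*1734 = -2322578 - 867/31 = -72000785/31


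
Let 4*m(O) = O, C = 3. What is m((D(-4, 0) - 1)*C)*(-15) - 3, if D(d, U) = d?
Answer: 213/4 ≈ 53.250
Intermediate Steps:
m(O) = O/4
m((D(-4, 0) - 1)*C)*(-15) - 3 = (((-4 - 1)*3)/4)*(-15) - 3 = ((-5*3)/4)*(-15) - 3 = ((¼)*(-15))*(-15) - 3 = -15/4*(-15) - 3 = 225/4 - 3 = 213/4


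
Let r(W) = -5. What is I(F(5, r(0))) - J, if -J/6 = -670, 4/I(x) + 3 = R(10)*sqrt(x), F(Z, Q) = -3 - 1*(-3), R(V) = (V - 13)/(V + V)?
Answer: -12064/3 ≈ -4021.3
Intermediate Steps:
R(V) = (-13 + V)/(2*V) (R(V) = (-13 + V)/((2*V)) = (-13 + V)*(1/(2*V)) = (-13 + V)/(2*V))
F(Z, Q) = 0 (F(Z, Q) = -3 + 3 = 0)
I(x) = 4/(-3 - 3*sqrt(x)/20) (I(x) = 4/(-3 + ((1/2)*(-13 + 10)/10)*sqrt(x)) = 4/(-3 + ((1/2)*(1/10)*(-3))*sqrt(x)) = 4/(-3 - 3*sqrt(x)/20))
J = 4020 (J = -6*(-670) = 4020)
I(F(5, r(0))) - J = 80/(3*(-20 - sqrt(0))) - 1*4020 = 80/(3*(-20 - 1*0)) - 4020 = 80/(3*(-20 + 0)) - 4020 = (80/3)/(-20) - 4020 = (80/3)*(-1/20) - 4020 = -4/3 - 4020 = -12064/3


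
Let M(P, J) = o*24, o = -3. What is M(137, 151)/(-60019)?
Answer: 72/60019 ≈ 0.0011996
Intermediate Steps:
M(P, J) = -72 (M(P, J) = -3*24 = -72)
M(137, 151)/(-60019) = -72/(-60019) = -72*(-1/60019) = 72/60019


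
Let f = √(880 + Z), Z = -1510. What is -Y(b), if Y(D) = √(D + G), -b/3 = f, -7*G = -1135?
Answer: -√(7945 - 441*I*√70)/7 ≈ -13.056 + 2.8837*I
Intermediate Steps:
f = 3*I*√70 (f = √(880 - 1510) = √(-630) = 3*I*√70 ≈ 25.1*I)
G = 1135/7 (G = -⅐*(-1135) = 1135/7 ≈ 162.14)
b = -9*I*√70 ≈ -75.299*I
Y(D) = √(1135/7 + D) (Y(D) = √(D + 1135/7) = √(1135/7 + D))
-Y(b) = -√(7945 + 49*(-9*I*√70))/7 = -√(7945 - 441*I*√70)/7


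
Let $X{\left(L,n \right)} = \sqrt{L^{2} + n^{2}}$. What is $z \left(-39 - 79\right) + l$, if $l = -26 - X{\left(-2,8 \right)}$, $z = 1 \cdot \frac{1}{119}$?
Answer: $- \frac{3212}{119} - 2 \sqrt{17} \approx -35.238$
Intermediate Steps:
$z = \frac{1}{119}$ ($z = 1 \cdot \frac{1}{119} = \frac{1}{119} \approx 0.0084034$)
$l = -26 - 2 \sqrt{17}$ ($l = -26 - \sqrt{\left(-2\right)^{2} + 8^{2}} = -26 - \sqrt{4 + 64} = -26 - \sqrt{68} = -26 - 2 \sqrt{17} \approx -34.246$)
$z \left(-39 - 79\right) + l = \frac{-39 - 79}{119} - \left(26 + 2 \sqrt{17}\right) = \frac{1}{119} \left(-118\right) - \left(26 + 2 \sqrt{17}\right) = - \frac{118}{119} - \left(26 + 2 \sqrt{17}\right) = - \frac{3212}{119} - 2 \sqrt{17}$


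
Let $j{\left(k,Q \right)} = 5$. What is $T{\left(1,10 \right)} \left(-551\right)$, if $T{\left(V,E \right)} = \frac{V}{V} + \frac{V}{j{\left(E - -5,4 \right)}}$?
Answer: $- \frac{3306}{5} \approx -661.2$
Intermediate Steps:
$T{\left(V,E \right)} = 1 + \frac{V}{5}$ ($T{\left(V,E \right)} = \frac{V}{V} + \frac{V}{5} = 1 + V \frac{1}{5} = 1 + \frac{V}{5}$)
$T{\left(1,10 \right)} \left(-551\right) = \left(1 + \frac{1}{5} \cdot 1\right) \left(-551\right) = \left(1 + \frac{1}{5}\right) \left(-551\right) = \frac{6}{5} \left(-551\right) = - \frac{3306}{5}$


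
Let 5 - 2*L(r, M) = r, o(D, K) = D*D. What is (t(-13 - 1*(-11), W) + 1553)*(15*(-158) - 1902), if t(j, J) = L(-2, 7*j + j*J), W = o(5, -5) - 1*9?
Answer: -6649368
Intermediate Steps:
o(D, K) = D²
W = 16 (W = 5² - 1*9 = 25 - 9 = 16)
L(r, M) = 5/2 - r/2
t(j, J) = 7/2 (t(j, J) = 5/2 - ½*(-2) = 5/2 + 1 = 7/2)
(t(-13 - 1*(-11), W) + 1553)*(15*(-158) - 1902) = (7/2 + 1553)*(15*(-158) - 1902) = 3113*(-2370 - 1902)/2 = (3113/2)*(-4272) = -6649368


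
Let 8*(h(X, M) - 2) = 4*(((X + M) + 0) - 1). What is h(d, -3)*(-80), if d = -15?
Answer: 600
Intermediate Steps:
h(X, M) = 3/2 + M/2 + X/2 (h(X, M) = 2 + (4*(((X + M) + 0) - 1))/8 = 2 + (4*(((M + X) + 0) - 1))/8 = 2 + (4*((M + X) - 1))/8 = 2 + (4*(-1 + M + X))/8 = 2 + (-4 + 4*M + 4*X)/8 = 2 + (-½ + M/2 + X/2) = 3/2 + M/2 + X/2)
h(d, -3)*(-80) = (3/2 + (½)*(-3) + (½)*(-15))*(-80) = (3/2 - 3/2 - 15/2)*(-80) = -15/2*(-80) = 600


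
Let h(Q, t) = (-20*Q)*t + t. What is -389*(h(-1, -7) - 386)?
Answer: 207337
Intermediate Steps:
h(Q, t) = t - 20*Q*t (h(Q, t) = -20*Q*t + t = t - 20*Q*t)
-389*(h(-1, -7) - 386) = -389*(-7*(1 - 20*(-1)) - 386) = -389*(-7*(1 + 20) - 386) = -389*(-7*21 - 386) = -389*(-147 - 386) = -389*(-533) = 207337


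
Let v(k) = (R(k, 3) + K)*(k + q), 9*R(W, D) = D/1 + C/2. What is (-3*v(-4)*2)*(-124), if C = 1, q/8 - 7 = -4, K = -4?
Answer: -161200/3 ≈ -53733.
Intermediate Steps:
q = 24 (q = 56 + 8*(-4) = 56 - 32 = 24)
R(W, D) = 1/18 + D/9 (R(W, D) = (D/1 + 1/2)/9 = (D*1 + 1*(½))/9 = (D + ½)/9 = (½ + D)/9 = 1/18 + D/9)
v(k) = -260/3 - 65*k/18 (v(k) = ((1/18 + (⅑)*3) - 4)*(k + 24) = ((1/18 + ⅓) - 4)*(24 + k) = (7/18 - 4)*(24 + k) = -65*(24 + k)/18 = -260/3 - 65*k/18)
(-3*v(-4)*2)*(-124) = (-3*(-260/3 - 65/18*(-4))*2)*(-124) = (-3*(-260/3 + 130/9)*2)*(-124) = (-3*(-650/9)*2)*(-124) = ((650/3)*2)*(-124) = (1300/3)*(-124) = -161200/3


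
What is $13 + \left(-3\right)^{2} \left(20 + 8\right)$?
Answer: $265$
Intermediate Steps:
$13 + \left(-3\right)^{2} \left(20 + 8\right) = 13 + 9 \cdot 28 = 13 + 252 = 265$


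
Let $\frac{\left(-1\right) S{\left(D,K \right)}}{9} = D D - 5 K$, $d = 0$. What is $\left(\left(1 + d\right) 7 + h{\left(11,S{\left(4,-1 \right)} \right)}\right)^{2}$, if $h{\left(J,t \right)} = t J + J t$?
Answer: $17230801$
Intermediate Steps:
$S{\left(D,K \right)} = - 9 D^{2} + 45 K$ ($S{\left(D,K \right)} = - 9 \left(D D - 5 K\right) = - 9 \left(D^{2} - 5 K\right) = - 9 D^{2} + 45 K$)
$h{\left(J,t \right)} = 2 J t$ ($h{\left(J,t \right)} = J t + J t = 2 J t$)
$\left(\left(1 + d\right) 7 + h{\left(11,S{\left(4,-1 \right)} \right)}\right)^{2} = \left(\left(1 + 0\right) 7 + 2 \cdot 11 \left(- 9 \cdot 4^{2} + 45 \left(-1\right)\right)\right)^{2} = \left(1 \cdot 7 + 2 \cdot 11 \left(\left(-9\right) 16 - 45\right)\right)^{2} = \left(7 + 2 \cdot 11 \left(-144 - 45\right)\right)^{2} = \left(7 + 2 \cdot 11 \left(-189\right)\right)^{2} = \left(7 - 4158\right)^{2} = \left(-4151\right)^{2} = 17230801$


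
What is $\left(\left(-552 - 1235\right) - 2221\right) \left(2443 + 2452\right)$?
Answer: $-19619160$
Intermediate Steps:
$\left(\left(-552 - 1235\right) - 2221\right) \left(2443 + 2452\right) = \left(-1787 - 2221\right) 4895 = \left(-4008\right) 4895 = -19619160$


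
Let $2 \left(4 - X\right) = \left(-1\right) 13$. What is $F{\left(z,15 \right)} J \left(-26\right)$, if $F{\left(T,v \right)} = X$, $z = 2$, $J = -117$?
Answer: $31941$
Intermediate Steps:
$X = \frac{21}{2}$ ($X = 4 - \frac{\left(-1\right) 13}{2} = 4 - - \frac{13}{2} = 4 + \frac{13}{2} = \frac{21}{2} \approx 10.5$)
$F{\left(T,v \right)} = \frac{21}{2}$
$F{\left(z,15 \right)} J \left(-26\right) = \frac{21}{2} \left(-117\right) \left(-26\right) = \left(- \frac{2457}{2}\right) \left(-26\right) = 31941$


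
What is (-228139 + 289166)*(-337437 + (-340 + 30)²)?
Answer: -14728073099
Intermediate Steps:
(-228139 + 289166)*(-337437 + (-340 + 30)²) = 61027*(-337437 + (-310)²) = 61027*(-337437 + 96100) = 61027*(-241337) = -14728073099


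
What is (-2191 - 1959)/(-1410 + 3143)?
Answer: -4150/1733 ≈ -2.3947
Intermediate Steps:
(-2191 - 1959)/(-1410 + 3143) = -4150/1733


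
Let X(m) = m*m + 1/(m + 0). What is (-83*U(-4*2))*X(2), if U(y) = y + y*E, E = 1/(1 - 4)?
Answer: 1992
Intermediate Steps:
E = -⅓ (E = 1/(-3) = -⅓ ≈ -0.33333)
U(y) = 2*y/3 (U(y) = y + y*(-⅓) = y - y/3 = 2*y/3)
X(m) = 1/m + m² (X(m) = m² + 1/m = 1/m + m²)
(-83*U(-4*2))*X(2) = (-166*(-4*2)/3)*((1 + 2³)/2) = (-166*(-8)/3)*((1 + 8)/2) = (-83*(-16/3))*((½)*9) = (1328/3)*(9/2) = 1992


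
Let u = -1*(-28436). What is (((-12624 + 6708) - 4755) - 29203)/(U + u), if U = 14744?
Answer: -19937/21590 ≈ -0.92344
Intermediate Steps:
u = 28436
(((-12624 + 6708) - 4755) - 29203)/(U + u) = (((-12624 + 6708) - 4755) - 29203)/(14744 + 28436) = ((-5916 - 4755) - 29203)/43180 = (-10671 - 29203)*(1/43180) = -39874*1/43180 = -19937/21590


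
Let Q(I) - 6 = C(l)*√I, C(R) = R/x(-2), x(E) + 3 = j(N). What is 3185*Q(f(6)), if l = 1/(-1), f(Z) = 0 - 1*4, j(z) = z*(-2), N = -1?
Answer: 19110 + 6370*I ≈ 19110.0 + 6370.0*I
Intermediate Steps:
j(z) = -2*z
x(E) = -1 (x(E) = -3 - 2*(-1) = -3 + 2 = -1)
f(Z) = -4 (f(Z) = 0 - 4 = -4)
l = -1
C(R) = -R (C(R) = R/(-1) = R*(-1) = -R)
Q(I) = 6 + √I (Q(I) = 6 + (-1*(-1))*√I = 6 + 1*√I = 6 + √I)
3185*Q(f(6)) = 3185*(6 + √(-4)) = 3185*(6 + 2*I) = 19110 + 6370*I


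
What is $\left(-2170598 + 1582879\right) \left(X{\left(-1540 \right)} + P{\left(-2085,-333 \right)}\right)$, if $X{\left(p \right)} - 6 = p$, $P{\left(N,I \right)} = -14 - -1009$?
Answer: $316780541$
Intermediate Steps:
$P{\left(N,I \right)} = 995$ ($P{\left(N,I \right)} = -14 + 1009 = 995$)
$X{\left(p \right)} = 6 + p$
$\left(-2170598 + 1582879\right) \left(X{\left(-1540 \right)} + P{\left(-2085,-333 \right)}\right) = \left(-2170598 + 1582879\right) \left(\left(6 - 1540\right) + 995\right) = - 587719 \left(-1534 + 995\right) = \left(-587719\right) \left(-539\right) = 316780541$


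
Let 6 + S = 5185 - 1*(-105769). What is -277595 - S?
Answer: -388543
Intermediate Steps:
S = 110948 (S = -6 + (5185 - 1*(-105769)) = -6 + (5185 + 105769) = -6 + 110954 = 110948)
-277595 - S = -277595 - 1*110948 = -277595 - 110948 = -388543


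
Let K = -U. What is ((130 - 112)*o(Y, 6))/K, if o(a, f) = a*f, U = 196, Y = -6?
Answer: 162/49 ≈ 3.3061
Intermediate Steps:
K = -196 (K = -1*196 = -196)
((130 - 112)*o(Y, 6))/K = ((130 - 112)*(-6*6))/(-196) = (18*(-36))*(-1/196) = -648*(-1/196) = 162/49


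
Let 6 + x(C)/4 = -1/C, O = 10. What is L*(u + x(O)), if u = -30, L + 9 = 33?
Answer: -6528/5 ≈ -1305.6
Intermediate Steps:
L = 24 (L = -9 + 33 = 24)
x(C) = -24 - 4/C (x(C) = -24 + 4*(-1/C) = -24 - 4/C)
L*(u + x(O)) = 24*(-30 + (-24 - 4/10)) = 24*(-30 + (-24 - 4*⅒)) = 24*(-30 + (-24 - ⅖)) = 24*(-30 - 122/5) = 24*(-272/5) = -6528/5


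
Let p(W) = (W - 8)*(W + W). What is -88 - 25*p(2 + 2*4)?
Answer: -1088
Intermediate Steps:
p(W) = 2*W*(-8 + W) (p(W) = (-8 + W)*(2*W) = 2*W*(-8 + W))
-88 - 25*p(2 + 2*4) = -88 - 50*(2 + 2*4)*(-8 + (2 + 2*4)) = -88 - 50*(2 + 8)*(-8 + (2 + 8)) = -88 - 50*10*(-8 + 10) = -88 - 50*10*2 = -88 - 25*40 = -88 - 1000 = -1088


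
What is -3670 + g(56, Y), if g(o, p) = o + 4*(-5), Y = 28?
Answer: -3634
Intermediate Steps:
g(o, p) = -20 + o (g(o, p) = o - 20 = -20 + o)
-3670 + g(56, Y) = -3670 + (-20 + 56) = -3670 + 36 = -3634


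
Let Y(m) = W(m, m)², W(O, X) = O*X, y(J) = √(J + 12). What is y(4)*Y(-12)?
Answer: 82944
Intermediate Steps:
y(J) = √(12 + J)
Y(m) = m⁴ (Y(m) = (m*m)² = (m²)² = m⁴)
y(4)*Y(-12) = √(12 + 4)*(-12)⁴ = √16*20736 = 4*20736 = 82944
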